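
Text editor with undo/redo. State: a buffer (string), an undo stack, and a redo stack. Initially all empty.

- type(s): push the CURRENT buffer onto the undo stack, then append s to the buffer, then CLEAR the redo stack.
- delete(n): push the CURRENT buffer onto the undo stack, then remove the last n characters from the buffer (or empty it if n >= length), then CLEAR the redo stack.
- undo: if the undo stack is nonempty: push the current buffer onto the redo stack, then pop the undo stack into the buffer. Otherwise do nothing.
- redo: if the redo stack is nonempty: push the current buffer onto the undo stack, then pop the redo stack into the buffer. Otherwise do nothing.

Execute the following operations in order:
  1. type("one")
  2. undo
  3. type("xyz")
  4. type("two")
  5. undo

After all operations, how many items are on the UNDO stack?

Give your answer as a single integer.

After op 1 (type): buf='one' undo_depth=1 redo_depth=0
After op 2 (undo): buf='(empty)' undo_depth=0 redo_depth=1
After op 3 (type): buf='xyz' undo_depth=1 redo_depth=0
After op 4 (type): buf='xyztwo' undo_depth=2 redo_depth=0
After op 5 (undo): buf='xyz' undo_depth=1 redo_depth=1

Answer: 1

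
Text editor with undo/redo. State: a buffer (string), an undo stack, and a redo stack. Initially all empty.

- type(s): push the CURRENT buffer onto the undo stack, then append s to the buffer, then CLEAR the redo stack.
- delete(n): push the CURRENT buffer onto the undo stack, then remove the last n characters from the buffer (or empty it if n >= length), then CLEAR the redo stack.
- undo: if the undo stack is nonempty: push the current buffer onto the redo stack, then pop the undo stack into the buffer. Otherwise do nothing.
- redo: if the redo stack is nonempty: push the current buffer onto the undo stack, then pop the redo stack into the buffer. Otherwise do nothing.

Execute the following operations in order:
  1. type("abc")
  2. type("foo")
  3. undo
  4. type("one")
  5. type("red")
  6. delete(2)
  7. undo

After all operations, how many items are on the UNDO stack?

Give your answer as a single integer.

Answer: 3

Derivation:
After op 1 (type): buf='abc' undo_depth=1 redo_depth=0
After op 2 (type): buf='abcfoo' undo_depth=2 redo_depth=0
After op 3 (undo): buf='abc' undo_depth=1 redo_depth=1
After op 4 (type): buf='abcone' undo_depth=2 redo_depth=0
After op 5 (type): buf='abconered' undo_depth=3 redo_depth=0
After op 6 (delete): buf='abconer' undo_depth=4 redo_depth=0
After op 7 (undo): buf='abconered' undo_depth=3 redo_depth=1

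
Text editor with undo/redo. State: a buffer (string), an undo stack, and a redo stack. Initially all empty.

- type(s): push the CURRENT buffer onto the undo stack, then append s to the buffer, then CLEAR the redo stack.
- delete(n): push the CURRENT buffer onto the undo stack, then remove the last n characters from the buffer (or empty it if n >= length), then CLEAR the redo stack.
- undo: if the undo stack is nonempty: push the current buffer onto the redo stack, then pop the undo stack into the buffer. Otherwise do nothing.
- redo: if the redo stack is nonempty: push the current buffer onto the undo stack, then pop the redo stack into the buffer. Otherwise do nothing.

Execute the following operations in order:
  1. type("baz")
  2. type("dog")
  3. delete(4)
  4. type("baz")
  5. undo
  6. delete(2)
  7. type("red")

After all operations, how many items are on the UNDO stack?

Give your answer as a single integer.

Answer: 5

Derivation:
After op 1 (type): buf='baz' undo_depth=1 redo_depth=0
After op 2 (type): buf='bazdog' undo_depth=2 redo_depth=0
After op 3 (delete): buf='ba' undo_depth=3 redo_depth=0
After op 4 (type): buf='babaz' undo_depth=4 redo_depth=0
After op 5 (undo): buf='ba' undo_depth=3 redo_depth=1
After op 6 (delete): buf='(empty)' undo_depth=4 redo_depth=0
After op 7 (type): buf='red' undo_depth=5 redo_depth=0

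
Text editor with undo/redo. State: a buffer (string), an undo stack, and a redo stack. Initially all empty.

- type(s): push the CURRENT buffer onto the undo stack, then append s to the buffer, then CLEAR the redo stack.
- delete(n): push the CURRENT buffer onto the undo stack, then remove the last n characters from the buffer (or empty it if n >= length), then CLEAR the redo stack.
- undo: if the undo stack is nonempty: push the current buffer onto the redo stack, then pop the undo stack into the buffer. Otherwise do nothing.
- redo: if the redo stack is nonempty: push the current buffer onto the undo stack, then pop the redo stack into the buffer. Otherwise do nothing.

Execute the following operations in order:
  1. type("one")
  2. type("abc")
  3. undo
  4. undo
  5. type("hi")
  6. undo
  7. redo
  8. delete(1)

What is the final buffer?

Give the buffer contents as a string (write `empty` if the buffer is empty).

After op 1 (type): buf='one' undo_depth=1 redo_depth=0
After op 2 (type): buf='oneabc' undo_depth=2 redo_depth=0
After op 3 (undo): buf='one' undo_depth=1 redo_depth=1
After op 4 (undo): buf='(empty)' undo_depth=0 redo_depth=2
After op 5 (type): buf='hi' undo_depth=1 redo_depth=0
After op 6 (undo): buf='(empty)' undo_depth=0 redo_depth=1
After op 7 (redo): buf='hi' undo_depth=1 redo_depth=0
After op 8 (delete): buf='h' undo_depth=2 redo_depth=0

Answer: h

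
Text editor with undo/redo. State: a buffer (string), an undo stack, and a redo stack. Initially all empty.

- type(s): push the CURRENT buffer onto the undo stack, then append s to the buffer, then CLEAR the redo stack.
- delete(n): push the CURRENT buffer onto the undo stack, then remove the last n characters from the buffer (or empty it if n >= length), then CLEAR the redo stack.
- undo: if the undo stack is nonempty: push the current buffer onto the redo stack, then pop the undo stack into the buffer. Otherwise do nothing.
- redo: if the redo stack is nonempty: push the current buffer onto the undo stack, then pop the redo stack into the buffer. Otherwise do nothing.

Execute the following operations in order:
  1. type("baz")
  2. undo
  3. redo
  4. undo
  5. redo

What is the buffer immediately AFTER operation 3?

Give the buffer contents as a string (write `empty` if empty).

After op 1 (type): buf='baz' undo_depth=1 redo_depth=0
After op 2 (undo): buf='(empty)' undo_depth=0 redo_depth=1
After op 3 (redo): buf='baz' undo_depth=1 redo_depth=0

Answer: baz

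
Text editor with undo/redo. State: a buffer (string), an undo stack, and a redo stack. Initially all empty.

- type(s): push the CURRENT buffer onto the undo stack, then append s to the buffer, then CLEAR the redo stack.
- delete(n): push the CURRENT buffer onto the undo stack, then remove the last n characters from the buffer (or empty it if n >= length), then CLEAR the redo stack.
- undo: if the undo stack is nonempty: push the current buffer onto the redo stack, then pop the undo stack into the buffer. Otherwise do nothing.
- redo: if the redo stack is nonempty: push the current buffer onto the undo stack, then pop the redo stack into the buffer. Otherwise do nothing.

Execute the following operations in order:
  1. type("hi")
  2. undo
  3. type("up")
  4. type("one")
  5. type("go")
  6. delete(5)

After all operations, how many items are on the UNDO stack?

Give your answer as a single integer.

Answer: 4

Derivation:
After op 1 (type): buf='hi' undo_depth=1 redo_depth=0
After op 2 (undo): buf='(empty)' undo_depth=0 redo_depth=1
After op 3 (type): buf='up' undo_depth=1 redo_depth=0
After op 4 (type): buf='upone' undo_depth=2 redo_depth=0
After op 5 (type): buf='uponego' undo_depth=3 redo_depth=0
After op 6 (delete): buf='up' undo_depth=4 redo_depth=0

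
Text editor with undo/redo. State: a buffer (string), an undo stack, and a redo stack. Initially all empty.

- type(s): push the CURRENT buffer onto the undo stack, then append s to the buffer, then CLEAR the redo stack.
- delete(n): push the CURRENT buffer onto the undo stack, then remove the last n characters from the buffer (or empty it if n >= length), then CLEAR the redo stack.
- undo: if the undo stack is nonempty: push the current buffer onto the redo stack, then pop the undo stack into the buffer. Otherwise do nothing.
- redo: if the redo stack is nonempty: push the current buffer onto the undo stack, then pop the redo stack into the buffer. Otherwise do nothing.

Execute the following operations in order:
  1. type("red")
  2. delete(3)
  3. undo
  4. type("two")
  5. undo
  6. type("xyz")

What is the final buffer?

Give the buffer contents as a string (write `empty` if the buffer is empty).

After op 1 (type): buf='red' undo_depth=1 redo_depth=0
After op 2 (delete): buf='(empty)' undo_depth=2 redo_depth=0
After op 3 (undo): buf='red' undo_depth=1 redo_depth=1
After op 4 (type): buf='redtwo' undo_depth=2 redo_depth=0
After op 5 (undo): buf='red' undo_depth=1 redo_depth=1
After op 6 (type): buf='redxyz' undo_depth=2 redo_depth=0

Answer: redxyz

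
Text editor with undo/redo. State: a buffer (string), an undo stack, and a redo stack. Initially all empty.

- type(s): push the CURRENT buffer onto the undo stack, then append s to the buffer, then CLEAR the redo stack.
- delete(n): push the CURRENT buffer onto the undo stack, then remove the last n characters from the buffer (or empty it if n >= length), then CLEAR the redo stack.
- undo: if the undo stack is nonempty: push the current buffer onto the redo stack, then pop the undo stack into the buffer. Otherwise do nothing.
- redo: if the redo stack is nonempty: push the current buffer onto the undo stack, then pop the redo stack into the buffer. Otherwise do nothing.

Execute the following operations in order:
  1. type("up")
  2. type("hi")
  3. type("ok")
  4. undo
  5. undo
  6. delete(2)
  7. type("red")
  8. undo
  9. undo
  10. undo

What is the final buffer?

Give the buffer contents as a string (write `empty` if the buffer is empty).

After op 1 (type): buf='up' undo_depth=1 redo_depth=0
After op 2 (type): buf='uphi' undo_depth=2 redo_depth=0
After op 3 (type): buf='uphiok' undo_depth=3 redo_depth=0
After op 4 (undo): buf='uphi' undo_depth=2 redo_depth=1
After op 5 (undo): buf='up' undo_depth=1 redo_depth=2
After op 6 (delete): buf='(empty)' undo_depth=2 redo_depth=0
After op 7 (type): buf='red' undo_depth=3 redo_depth=0
After op 8 (undo): buf='(empty)' undo_depth=2 redo_depth=1
After op 9 (undo): buf='up' undo_depth=1 redo_depth=2
After op 10 (undo): buf='(empty)' undo_depth=0 redo_depth=3

Answer: empty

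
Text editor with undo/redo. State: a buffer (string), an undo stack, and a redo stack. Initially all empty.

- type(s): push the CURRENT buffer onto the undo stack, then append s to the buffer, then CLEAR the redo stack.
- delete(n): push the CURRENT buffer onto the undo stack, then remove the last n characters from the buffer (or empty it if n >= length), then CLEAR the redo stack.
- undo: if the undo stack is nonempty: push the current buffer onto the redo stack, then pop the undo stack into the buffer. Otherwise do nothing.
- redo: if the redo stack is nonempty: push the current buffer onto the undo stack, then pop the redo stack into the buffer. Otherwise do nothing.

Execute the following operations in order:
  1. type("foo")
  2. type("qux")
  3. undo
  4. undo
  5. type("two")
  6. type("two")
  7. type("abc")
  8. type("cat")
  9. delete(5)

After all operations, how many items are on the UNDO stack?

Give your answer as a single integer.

After op 1 (type): buf='foo' undo_depth=1 redo_depth=0
After op 2 (type): buf='fooqux' undo_depth=2 redo_depth=0
After op 3 (undo): buf='foo' undo_depth=1 redo_depth=1
After op 4 (undo): buf='(empty)' undo_depth=0 redo_depth=2
After op 5 (type): buf='two' undo_depth=1 redo_depth=0
After op 6 (type): buf='twotwo' undo_depth=2 redo_depth=0
After op 7 (type): buf='twotwoabc' undo_depth=3 redo_depth=0
After op 8 (type): buf='twotwoabccat' undo_depth=4 redo_depth=0
After op 9 (delete): buf='twotwoa' undo_depth=5 redo_depth=0

Answer: 5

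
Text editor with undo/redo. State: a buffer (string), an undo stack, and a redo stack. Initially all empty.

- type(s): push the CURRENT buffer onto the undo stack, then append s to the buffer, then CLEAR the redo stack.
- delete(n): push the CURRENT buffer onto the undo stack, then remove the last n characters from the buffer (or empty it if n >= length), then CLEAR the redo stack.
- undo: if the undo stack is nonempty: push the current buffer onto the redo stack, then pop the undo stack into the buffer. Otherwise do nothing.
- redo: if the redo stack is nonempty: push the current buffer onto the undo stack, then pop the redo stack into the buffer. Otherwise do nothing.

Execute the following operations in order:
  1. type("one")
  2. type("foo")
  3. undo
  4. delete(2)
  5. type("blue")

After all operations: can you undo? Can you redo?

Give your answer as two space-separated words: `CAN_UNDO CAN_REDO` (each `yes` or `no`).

Answer: yes no

Derivation:
After op 1 (type): buf='one' undo_depth=1 redo_depth=0
After op 2 (type): buf='onefoo' undo_depth=2 redo_depth=0
After op 3 (undo): buf='one' undo_depth=1 redo_depth=1
After op 4 (delete): buf='o' undo_depth=2 redo_depth=0
After op 5 (type): buf='oblue' undo_depth=3 redo_depth=0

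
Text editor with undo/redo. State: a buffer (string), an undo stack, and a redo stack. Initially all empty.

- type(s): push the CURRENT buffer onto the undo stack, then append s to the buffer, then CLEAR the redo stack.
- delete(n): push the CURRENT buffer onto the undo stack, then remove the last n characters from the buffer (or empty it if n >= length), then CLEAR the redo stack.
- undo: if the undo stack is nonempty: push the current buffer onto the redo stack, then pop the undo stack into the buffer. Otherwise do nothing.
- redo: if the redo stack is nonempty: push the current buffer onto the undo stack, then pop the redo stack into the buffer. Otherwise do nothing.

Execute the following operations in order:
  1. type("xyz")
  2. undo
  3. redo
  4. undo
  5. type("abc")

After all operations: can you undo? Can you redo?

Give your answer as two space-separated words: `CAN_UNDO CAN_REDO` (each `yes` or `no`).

Answer: yes no

Derivation:
After op 1 (type): buf='xyz' undo_depth=1 redo_depth=0
After op 2 (undo): buf='(empty)' undo_depth=0 redo_depth=1
After op 3 (redo): buf='xyz' undo_depth=1 redo_depth=0
After op 4 (undo): buf='(empty)' undo_depth=0 redo_depth=1
After op 5 (type): buf='abc' undo_depth=1 redo_depth=0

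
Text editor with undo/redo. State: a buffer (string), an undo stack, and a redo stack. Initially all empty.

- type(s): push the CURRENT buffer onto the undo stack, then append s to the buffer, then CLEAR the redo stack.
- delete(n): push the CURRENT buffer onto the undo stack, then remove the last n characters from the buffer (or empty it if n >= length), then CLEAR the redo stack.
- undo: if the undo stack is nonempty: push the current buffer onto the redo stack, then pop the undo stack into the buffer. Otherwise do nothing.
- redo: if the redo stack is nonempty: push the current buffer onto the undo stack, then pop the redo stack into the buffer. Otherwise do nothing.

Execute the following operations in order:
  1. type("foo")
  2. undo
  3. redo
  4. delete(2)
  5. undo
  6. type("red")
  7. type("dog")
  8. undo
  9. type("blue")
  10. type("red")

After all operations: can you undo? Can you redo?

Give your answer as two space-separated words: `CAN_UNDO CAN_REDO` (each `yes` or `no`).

Answer: yes no

Derivation:
After op 1 (type): buf='foo' undo_depth=1 redo_depth=0
After op 2 (undo): buf='(empty)' undo_depth=0 redo_depth=1
After op 3 (redo): buf='foo' undo_depth=1 redo_depth=0
After op 4 (delete): buf='f' undo_depth=2 redo_depth=0
After op 5 (undo): buf='foo' undo_depth=1 redo_depth=1
After op 6 (type): buf='foored' undo_depth=2 redo_depth=0
After op 7 (type): buf='fooreddog' undo_depth=3 redo_depth=0
After op 8 (undo): buf='foored' undo_depth=2 redo_depth=1
After op 9 (type): buf='fooredblue' undo_depth=3 redo_depth=0
After op 10 (type): buf='fooredbluered' undo_depth=4 redo_depth=0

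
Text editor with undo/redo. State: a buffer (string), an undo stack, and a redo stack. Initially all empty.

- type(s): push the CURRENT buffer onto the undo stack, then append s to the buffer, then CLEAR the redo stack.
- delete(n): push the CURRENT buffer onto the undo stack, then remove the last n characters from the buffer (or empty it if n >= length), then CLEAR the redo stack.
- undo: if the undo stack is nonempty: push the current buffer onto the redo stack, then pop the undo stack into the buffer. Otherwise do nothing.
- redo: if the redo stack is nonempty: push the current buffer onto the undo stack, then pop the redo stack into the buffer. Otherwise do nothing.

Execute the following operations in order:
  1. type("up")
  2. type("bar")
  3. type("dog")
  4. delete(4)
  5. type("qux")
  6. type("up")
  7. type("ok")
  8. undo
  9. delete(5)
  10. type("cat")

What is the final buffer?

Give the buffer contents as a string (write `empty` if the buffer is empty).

After op 1 (type): buf='up' undo_depth=1 redo_depth=0
After op 2 (type): buf='upbar' undo_depth=2 redo_depth=0
After op 3 (type): buf='upbardog' undo_depth=3 redo_depth=0
After op 4 (delete): buf='upba' undo_depth=4 redo_depth=0
After op 5 (type): buf='upbaqux' undo_depth=5 redo_depth=0
After op 6 (type): buf='upbaquxup' undo_depth=6 redo_depth=0
After op 7 (type): buf='upbaquxupok' undo_depth=7 redo_depth=0
After op 8 (undo): buf='upbaquxup' undo_depth=6 redo_depth=1
After op 9 (delete): buf='upba' undo_depth=7 redo_depth=0
After op 10 (type): buf='upbacat' undo_depth=8 redo_depth=0

Answer: upbacat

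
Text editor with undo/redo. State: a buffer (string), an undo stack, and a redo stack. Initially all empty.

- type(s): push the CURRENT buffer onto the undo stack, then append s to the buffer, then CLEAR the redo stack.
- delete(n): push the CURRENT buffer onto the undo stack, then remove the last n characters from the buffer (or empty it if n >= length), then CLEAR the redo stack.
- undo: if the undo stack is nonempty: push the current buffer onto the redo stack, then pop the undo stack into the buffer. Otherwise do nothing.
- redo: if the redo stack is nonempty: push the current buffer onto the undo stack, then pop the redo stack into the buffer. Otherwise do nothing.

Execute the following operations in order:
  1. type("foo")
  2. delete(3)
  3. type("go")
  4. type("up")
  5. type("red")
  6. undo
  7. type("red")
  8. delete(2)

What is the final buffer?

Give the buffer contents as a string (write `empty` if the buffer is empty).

Answer: goupr

Derivation:
After op 1 (type): buf='foo' undo_depth=1 redo_depth=0
After op 2 (delete): buf='(empty)' undo_depth=2 redo_depth=0
After op 3 (type): buf='go' undo_depth=3 redo_depth=0
After op 4 (type): buf='goup' undo_depth=4 redo_depth=0
After op 5 (type): buf='goupred' undo_depth=5 redo_depth=0
After op 6 (undo): buf='goup' undo_depth=4 redo_depth=1
After op 7 (type): buf='goupred' undo_depth=5 redo_depth=0
After op 8 (delete): buf='goupr' undo_depth=6 redo_depth=0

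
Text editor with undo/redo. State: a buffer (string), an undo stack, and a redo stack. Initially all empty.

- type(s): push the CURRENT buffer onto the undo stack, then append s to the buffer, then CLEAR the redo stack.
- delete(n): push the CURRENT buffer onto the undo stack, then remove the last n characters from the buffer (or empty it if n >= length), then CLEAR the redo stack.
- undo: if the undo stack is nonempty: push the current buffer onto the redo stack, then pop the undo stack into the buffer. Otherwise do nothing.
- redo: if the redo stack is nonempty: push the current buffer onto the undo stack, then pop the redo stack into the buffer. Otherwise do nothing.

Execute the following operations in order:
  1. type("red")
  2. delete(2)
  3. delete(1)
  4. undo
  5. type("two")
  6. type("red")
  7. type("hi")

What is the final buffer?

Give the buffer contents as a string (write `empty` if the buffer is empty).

After op 1 (type): buf='red' undo_depth=1 redo_depth=0
After op 2 (delete): buf='r' undo_depth=2 redo_depth=0
After op 3 (delete): buf='(empty)' undo_depth=3 redo_depth=0
After op 4 (undo): buf='r' undo_depth=2 redo_depth=1
After op 5 (type): buf='rtwo' undo_depth=3 redo_depth=0
After op 6 (type): buf='rtwored' undo_depth=4 redo_depth=0
After op 7 (type): buf='rtworedhi' undo_depth=5 redo_depth=0

Answer: rtworedhi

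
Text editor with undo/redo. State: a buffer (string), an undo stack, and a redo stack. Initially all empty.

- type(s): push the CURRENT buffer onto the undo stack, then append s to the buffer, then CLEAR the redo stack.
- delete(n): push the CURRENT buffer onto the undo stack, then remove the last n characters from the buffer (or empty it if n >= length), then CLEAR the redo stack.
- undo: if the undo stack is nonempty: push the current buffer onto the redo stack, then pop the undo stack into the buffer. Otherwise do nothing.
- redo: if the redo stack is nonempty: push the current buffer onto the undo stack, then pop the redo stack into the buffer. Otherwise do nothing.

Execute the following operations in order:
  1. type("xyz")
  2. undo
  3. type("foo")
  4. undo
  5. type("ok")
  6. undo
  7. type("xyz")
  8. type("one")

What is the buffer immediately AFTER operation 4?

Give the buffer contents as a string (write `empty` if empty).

Answer: empty

Derivation:
After op 1 (type): buf='xyz' undo_depth=1 redo_depth=0
After op 2 (undo): buf='(empty)' undo_depth=0 redo_depth=1
After op 3 (type): buf='foo' undo_depth=1 redo_depth=0
After op 4 (undo): buf='(empty)' undo_depth=0 redo_depth=1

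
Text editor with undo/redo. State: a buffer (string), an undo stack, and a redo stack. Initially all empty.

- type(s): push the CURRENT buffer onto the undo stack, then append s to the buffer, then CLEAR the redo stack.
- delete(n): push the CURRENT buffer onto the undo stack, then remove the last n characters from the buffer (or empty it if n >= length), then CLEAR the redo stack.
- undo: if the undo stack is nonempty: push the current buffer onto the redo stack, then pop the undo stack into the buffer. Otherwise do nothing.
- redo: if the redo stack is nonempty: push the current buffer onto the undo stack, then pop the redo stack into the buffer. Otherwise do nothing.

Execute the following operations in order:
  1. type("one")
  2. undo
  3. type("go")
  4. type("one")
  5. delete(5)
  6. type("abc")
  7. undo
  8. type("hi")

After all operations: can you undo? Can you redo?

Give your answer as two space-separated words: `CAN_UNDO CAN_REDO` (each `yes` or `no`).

After op 1 (type): buf='one' undo_depth=1 redo_depth=0
After op 2 (undo): buf='(empty)' undo_depth=0 redo_depth=1
After op 3 (type): buf='go' undo_depth=1 redo_depth=0
After op 4 (type): buf='goone' undo_depth=2 redo_depth=0
After op 5 (delete): buf='(empty)' undo_depth=3 redo_depth=0
After op 6 (type): buf='abc' undo_depth=4 redo_depth=0
After op 7 (undo): buf='(empty)' undo_depth=3 redo_depth=1
After op 8 (type): buf='hi' undo_depth=4 redo_depth=0

Answer: yes no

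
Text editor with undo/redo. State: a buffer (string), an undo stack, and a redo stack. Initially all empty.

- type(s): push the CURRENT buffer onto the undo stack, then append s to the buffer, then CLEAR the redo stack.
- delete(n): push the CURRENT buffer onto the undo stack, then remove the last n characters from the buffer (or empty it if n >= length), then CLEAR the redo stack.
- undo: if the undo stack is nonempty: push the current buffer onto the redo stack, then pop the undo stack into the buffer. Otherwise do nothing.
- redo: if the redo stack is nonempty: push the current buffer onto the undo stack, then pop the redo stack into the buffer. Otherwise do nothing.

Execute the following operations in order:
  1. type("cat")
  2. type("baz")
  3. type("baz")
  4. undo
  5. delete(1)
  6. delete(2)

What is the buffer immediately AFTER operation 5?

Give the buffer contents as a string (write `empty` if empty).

Answer: catba

Derivation:
After op 1 (type): buf='cat' undo_depth=1 redo_depth=0
After op 2 (type): buf='catbaz' undo_depth=2 redo_depth=0
After op 3 (type): buf='catbazbaz' undo_depth=3 redo_depth=0
After op 4 (undo): buf='catbaz' undo_depth=2 redo_depth=1
After op 5 (delete): buf='catba' undo_depth=3 redo_depth=0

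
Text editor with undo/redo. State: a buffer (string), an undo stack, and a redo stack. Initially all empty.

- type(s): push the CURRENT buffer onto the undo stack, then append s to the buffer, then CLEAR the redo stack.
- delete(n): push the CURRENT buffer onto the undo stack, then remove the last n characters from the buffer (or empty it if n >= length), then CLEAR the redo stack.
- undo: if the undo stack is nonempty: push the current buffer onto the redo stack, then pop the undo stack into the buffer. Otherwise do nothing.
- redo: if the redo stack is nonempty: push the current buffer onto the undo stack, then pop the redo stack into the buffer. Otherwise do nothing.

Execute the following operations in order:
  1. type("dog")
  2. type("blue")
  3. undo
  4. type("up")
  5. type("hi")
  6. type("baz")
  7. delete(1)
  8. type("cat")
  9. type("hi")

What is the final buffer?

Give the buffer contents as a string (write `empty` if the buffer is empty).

After op 1 (type): buf='dog' undo_depth=1 redo_depth=0
After op 2 (type): buf='dogblue' undo_depth=2 redo_depth=0
After op 3 (undo): buf='dog' undo_depth=1 redo_depth=1
After op 4 (type): buf='dogup' undo_depth=2 redo_depth=0
After op 5 (type): buf='doguphi' undo_depth=3 redo_depth=0
After op 6 (type): buf='doguphibaz' undo_depth=4 redo_depth=0
After op 7 (delete): buf='doguphiba' undo_depth=5 redo_depth=0
After op 8 (type): buf='doguphibacat' undo_depth=6 redo_depth=0
After op 9 (type): buf='doguphibacathi' undo_depth=7 redo_depth=0

Answer: doguphibacathi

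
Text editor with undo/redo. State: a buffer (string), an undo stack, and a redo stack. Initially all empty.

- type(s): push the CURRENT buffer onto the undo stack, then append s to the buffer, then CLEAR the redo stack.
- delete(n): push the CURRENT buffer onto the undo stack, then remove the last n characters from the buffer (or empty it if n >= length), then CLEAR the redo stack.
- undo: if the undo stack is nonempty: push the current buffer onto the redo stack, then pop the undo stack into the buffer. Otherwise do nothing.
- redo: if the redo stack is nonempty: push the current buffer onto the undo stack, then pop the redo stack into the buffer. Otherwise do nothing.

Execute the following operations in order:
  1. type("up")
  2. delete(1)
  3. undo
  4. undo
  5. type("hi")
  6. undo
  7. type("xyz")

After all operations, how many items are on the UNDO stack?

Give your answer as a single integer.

After op 1 (type): buf='up' undo_depth=1 redo_depth=0
After op 2 (delete): buf='u' undo_depth=2 redo_depth=0
After op 3 (undo): buf='up' undo_depth=1 redo_depth=1
After op 4 (undo): buf='(empty)' undo_depth=0 redo_depth=2
After op 5 (type): buf='hi' undo_depth=1 redo_depth=0
After op 6 (undo): buf='(empty)' undo_depth=0 redo_depth=1
After op 7 (type): buf='xyz' undo_depth=1 redo_depth=0

Answer: 1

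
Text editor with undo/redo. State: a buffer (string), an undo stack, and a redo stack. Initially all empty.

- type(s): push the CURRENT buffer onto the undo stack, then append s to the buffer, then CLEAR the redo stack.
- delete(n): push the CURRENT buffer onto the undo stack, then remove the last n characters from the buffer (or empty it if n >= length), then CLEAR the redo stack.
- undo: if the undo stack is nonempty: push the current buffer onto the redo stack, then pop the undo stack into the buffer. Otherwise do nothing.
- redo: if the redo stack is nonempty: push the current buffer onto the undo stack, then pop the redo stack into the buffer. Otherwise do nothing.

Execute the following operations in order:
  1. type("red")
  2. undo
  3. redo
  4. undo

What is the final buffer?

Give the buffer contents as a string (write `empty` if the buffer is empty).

Answer: empty

Derivation:
After op 1 (type): buf='red' undo_depth=1 redo_depth=0
After op 2 (undo): buf='(empty)' undo_depth=0 redo_depth=1
After op 3 (redo): buf='red' undo_depth=1 redo_depth=0
After op 4 (undo): buf='(empty)' undo_depth=0 redo_depth=1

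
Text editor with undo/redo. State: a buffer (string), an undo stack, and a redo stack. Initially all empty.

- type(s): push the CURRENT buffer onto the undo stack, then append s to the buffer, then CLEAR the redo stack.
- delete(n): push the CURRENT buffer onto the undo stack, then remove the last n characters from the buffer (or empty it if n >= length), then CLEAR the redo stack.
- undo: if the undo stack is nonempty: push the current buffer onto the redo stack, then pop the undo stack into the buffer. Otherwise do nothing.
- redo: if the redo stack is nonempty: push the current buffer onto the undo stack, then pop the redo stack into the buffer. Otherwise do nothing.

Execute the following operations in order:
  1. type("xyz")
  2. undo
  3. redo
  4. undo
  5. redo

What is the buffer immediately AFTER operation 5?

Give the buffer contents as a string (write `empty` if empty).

After op 1 (type): buf='xyz' undo_depth=1 redo_depth=0
After op 2 (undo): buf='(empty)' undo_depth=0 redo_depth=1
After op 3 (redo): buf='xyz' undo_depth=1 redo_depth=0
After op 4 (undo): buf='(empty)' undo_depth=0 redo_depth=1
After op 5 (redo): buf='xyz' undo_depth=1 redo_depth=0

Answer: xyz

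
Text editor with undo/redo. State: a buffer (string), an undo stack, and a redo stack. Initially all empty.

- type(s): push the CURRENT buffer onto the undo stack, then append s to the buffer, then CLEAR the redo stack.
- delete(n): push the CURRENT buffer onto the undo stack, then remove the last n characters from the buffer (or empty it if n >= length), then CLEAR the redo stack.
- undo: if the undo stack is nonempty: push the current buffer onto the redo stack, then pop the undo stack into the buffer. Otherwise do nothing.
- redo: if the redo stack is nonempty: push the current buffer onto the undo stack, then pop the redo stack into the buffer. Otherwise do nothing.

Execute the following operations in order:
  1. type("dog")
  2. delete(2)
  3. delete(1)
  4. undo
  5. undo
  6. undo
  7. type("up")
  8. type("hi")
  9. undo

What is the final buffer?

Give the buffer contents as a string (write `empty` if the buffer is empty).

After op 1 (type): buf='dog' undo_depth=1 redo_depth=0
After op 2 (delete): buf='d' undo_depth=2 redo_depth=0
After op 3 (delete): buf='(empty)' undo_depth=3 redo_depth=0
After op 4 (undo): buf='d' undo_depth=2 redo_depth=1
After op 5 (undo): buf='dog' undo_depth=1 redo_depth=2
After op 6 (undo): buf='(empty)' undo_depth=0 redo_depth=3
After op 7 (type): buf='up' undo_depth=1 redo_depth=0
After op 8 (type): buf='uphi' undo_depth=2 redo_depth=0
After op 9 (undo): buf='up' undo_depth=1 redo_depth=1

Answer: up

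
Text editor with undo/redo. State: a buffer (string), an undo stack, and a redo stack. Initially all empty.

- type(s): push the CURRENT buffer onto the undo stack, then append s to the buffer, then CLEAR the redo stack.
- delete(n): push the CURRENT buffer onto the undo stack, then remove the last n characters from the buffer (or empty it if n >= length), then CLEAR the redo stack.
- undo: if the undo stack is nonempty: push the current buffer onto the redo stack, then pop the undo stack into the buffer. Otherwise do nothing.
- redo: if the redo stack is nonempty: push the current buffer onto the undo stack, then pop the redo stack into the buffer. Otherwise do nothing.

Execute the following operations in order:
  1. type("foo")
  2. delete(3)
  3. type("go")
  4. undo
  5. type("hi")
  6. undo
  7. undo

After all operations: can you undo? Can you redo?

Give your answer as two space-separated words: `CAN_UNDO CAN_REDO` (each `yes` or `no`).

Answer: yes yes

Derivation:
After op 1 (type): buf='foo' undo_depth=1 redo_depth=0
After op 2 (delete): buf='(empty)' undo_depth=2 redo_depth=0
After op 3 (type): buf='go' undo_depth=3 redo_depth=0
After op 4 (undo): buf='(empty)' undo_depth=2 redo_depth=1
After op 5 (type): buf='hi' undo_depth=3 redo_depth=0
After op 6 (undo): buf='(empty)' undo_depth=2 redo_depth=1
After op 7 (undo): buf='foo' undo_depth=1 redo_depth=2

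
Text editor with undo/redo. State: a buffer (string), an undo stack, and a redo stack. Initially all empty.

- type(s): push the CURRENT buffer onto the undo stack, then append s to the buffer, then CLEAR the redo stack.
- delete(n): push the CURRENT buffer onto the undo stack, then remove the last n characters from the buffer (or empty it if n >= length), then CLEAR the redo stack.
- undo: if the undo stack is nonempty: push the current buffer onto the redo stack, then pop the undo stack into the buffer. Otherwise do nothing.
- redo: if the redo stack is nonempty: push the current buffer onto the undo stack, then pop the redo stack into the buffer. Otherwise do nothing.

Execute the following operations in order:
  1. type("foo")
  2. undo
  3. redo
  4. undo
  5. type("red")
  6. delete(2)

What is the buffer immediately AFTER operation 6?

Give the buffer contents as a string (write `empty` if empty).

Answer: r

Derivation:
After op 1 (type): buf='foo' undo_depth=1 redo_depth=0
After op 2 (undo): buf='(empty)' undo_depth=0 redo_depth=1
After op 3 (redo): buf='foo' undo_depth=1 redo_depth=0
After op 4 (undo): buf='(empty)' undo_depth=0 redo_depth=1
After op 5 (type): buf='red' undo_depth=1 redo_depth=0
After op 6 (delete): buf='r' undo_depth=2 redo_depth=0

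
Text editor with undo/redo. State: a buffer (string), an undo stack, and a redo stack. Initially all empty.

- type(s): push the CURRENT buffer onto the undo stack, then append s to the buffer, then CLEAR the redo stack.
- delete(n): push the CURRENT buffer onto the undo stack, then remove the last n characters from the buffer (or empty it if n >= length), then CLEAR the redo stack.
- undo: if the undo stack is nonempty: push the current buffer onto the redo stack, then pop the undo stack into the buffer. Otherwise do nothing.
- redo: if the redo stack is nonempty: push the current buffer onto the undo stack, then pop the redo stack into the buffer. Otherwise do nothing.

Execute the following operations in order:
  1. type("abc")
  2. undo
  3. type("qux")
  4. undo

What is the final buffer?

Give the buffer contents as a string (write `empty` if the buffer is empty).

Answer: empty

Derivation:
After op 1 (type): buf='abc' undo_depth=1 redo_depth=0
After op 2 (undo): buf='(empty)' undo_depth=0 redo_depth=1
After op 3 (type): buf='qux' undo_depth=1 redo_depth=0
After op 4 (undo): buf='(empty)' undo_depth=0 redo_depth=1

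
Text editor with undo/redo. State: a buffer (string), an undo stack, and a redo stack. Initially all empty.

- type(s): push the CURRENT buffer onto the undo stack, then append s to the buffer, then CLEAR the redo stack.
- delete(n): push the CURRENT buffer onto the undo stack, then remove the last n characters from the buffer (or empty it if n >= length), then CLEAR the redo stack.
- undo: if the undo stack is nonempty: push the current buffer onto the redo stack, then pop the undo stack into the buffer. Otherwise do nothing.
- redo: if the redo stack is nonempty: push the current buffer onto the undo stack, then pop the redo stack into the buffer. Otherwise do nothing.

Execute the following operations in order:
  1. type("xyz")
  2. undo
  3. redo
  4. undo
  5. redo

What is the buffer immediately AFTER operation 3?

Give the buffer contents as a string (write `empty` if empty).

Answer: xyz

Derivation:
After op 1 (type): buf='xyz' undo_depth=1 redo_depth=0
After op 2 (undo): buf='(empty)' undo_depth=0 redo_depth=1
After op 3 (redo): buf='xyz' undo_depth=1 redo_depth=0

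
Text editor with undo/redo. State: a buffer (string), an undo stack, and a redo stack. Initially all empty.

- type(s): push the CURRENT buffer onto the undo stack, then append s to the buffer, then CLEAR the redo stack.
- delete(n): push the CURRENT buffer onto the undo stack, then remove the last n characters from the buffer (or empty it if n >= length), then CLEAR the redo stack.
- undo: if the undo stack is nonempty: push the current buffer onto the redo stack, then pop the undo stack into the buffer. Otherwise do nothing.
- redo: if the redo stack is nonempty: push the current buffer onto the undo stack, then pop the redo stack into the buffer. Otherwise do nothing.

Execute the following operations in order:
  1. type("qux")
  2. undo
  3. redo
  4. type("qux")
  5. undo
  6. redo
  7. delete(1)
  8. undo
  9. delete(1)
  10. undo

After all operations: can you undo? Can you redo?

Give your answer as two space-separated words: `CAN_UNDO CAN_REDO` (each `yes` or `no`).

Answer: yes yes

Derivation:
After op 1 (type): buf='qux' undo_depth=1 redo_depth=0
After op 2 (undo): buf='(empty)' undo_depth=0 redo_depth=1
After op 3 (redo): buf='qux' undo_depth=1 redo_depth=0
After op 4 (type): buf='quxqux' undo_depth=2 redo_depth=0
After op 5 (undo): buf='qux' undo_depth=1 redo_depth=1
After op 6 (redo): buf='quxqux' undo_depth=2 redo_depth=0
After op 7 (delete): buf='quxqu' undo_depth=3 redo_depth=0
After op 8 (undo): buf='quxqux' undo_depth=2 redo_depth=1
After op 9 (delete): buf='quxqu' undo_depth=3 redo_depth=0
After op 10 (undo): buf='quxqux' undo_depth=2 redo_depth=1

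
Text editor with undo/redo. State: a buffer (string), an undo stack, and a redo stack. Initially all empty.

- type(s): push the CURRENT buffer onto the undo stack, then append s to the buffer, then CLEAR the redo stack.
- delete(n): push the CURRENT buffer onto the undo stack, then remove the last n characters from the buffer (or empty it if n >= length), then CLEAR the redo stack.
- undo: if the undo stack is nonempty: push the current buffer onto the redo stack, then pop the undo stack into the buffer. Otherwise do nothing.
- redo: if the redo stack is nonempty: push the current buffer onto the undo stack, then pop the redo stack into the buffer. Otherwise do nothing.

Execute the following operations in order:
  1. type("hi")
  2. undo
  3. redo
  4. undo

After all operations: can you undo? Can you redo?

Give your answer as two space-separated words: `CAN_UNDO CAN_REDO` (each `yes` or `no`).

Answer: no yes

Derivation:
After op 1 (type): buf='hi' undo_depth=1 redo_depth=0
After op 2 (undo): buf='(empty)' undo_depth=0 redo_depth=1
After op 3 (redo): buf='hi' undo_depth=1 redo_depth=0
After op 4 (undo): buf='(empty)' undo_depth=0 redo_depth=1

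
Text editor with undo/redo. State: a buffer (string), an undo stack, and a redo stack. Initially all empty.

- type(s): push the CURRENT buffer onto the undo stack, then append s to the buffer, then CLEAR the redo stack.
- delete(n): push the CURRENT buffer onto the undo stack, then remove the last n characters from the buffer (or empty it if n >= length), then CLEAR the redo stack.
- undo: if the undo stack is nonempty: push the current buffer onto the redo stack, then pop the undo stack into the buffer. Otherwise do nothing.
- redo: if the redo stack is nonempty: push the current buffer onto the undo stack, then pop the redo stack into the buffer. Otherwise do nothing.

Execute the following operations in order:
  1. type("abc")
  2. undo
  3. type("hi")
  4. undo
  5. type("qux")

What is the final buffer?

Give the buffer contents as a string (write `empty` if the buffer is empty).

Answer: qux

Derivation:
After op 1 (type): buf='abc' undo_depth=1 redo_depth=0
After op 2 (undo): buf='(empty)' undo_depth=0 redo_depth=1
After op 3 (type): buf='hi' undo_depth=1 redo_depth=0
After op 4 (undo): buf='(empty)' undo_depth=0 redo_depth=1
After op 5 (type): buf='qux' undo_depth=1 redo_depth=0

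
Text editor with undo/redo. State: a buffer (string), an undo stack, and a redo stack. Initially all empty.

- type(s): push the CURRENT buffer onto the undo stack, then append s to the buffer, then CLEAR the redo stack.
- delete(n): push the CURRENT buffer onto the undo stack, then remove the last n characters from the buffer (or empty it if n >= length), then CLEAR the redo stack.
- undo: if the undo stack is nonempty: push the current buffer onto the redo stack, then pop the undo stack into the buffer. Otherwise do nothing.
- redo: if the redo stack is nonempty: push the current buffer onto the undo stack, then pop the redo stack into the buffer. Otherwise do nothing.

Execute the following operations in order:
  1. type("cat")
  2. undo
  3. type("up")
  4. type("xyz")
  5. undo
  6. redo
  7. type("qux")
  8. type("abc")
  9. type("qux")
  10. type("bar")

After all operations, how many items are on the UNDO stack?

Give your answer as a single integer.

After op 1 (type): buf='cat' undo_depth=1 redo_depth=0
After op 2 (undo): buf='(empty)' undo_depth=0 redo_depth=1
After op 3 (type): buf='up' undo_depth=1 redo_depth=0
After op 4 (type): buf='upxyz' undo_depth=2 redo_depth=0
After op 5 (undo): buf='up' undo_depth=1 redo_depth=1
After op 6 (redo): buf='upxyz' undo_depth=2 redo_depth=0
After op 7 (type): buf='upxyzqux' undo_depth=3 redo_depth=0
After op 8 (type): buf='upxyzquxabc' undo_depth=4 redo_depth=0
After op 9 (type): buf='upxyzquxabcqux' undo_depth=5 redo_depth=0
After op 10 (type): buf='upxyzquxabcquxbar' undo_depth=6 redo_depth=0

Answer: 6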